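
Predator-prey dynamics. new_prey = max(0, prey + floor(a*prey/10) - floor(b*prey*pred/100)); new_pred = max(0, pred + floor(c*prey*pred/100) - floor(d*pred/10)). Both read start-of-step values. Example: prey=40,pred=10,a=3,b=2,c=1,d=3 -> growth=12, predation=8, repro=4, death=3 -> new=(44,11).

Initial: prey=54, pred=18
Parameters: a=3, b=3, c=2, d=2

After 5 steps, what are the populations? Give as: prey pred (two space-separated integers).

Answer: 0 37

Derivation:
Step 1: prey: 54+16-29=41; pred: 18+19-3=34
Step 2: prey: 41+12-41=12; pred: 34+27-6=55
Step 3: prey: 12+3-19=0; pred: 55+13-11=57
Step 4: prey: 0+0-0=0; pred: 57+0-11=46
Step 5: prey: 0+0-0=0; pred: 46+0-9=37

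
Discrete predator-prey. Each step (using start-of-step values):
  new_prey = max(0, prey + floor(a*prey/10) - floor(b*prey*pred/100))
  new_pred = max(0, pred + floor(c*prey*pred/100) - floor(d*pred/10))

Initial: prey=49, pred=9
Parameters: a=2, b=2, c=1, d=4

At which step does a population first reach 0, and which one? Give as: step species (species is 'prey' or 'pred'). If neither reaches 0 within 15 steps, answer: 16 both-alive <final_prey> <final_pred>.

Step 1: prey: 49+9-8=50; pred: 9+4-3=10
Step 2: prey: 50+10-10=50; pred: 10+5-4=11
Step 3: prey: 50+10-11=49; pred: 11+5-4=12
Step 4: prey: 49+9-11=47; pred: 12+5-4=13
Step 5: prey: 47+9-12=44; pred: 13+6-5=14
Step 6: prey: 44+8-12=40; pred: 14+6-5=15
Step 7: prey: 40+8-12=36; pred: 15+6-6=15
Step 8: prey: 36+7-10=33; pred: 15+5-6=14
Step 9: prey: 33+6-9=30; pred: 14+4-5=13
Step 10: prey: 30+6-7=29; pred: 13+3-5=11
Step 11: prey: 29+5-6=28; pred: 11+3-4=10
Step 12: prey: 28+5-5=28; pred: 10+2-4=8
Step 13: prey: 28+5-4=29; pred: 8+2-3=7
Step 14: prey: 29+5-4=30; pred: 7+2-2=7
Step 15: prey: 30+6-4=32; pred: 7+2-2=7
No extinction within 15 steps

Answer: 16 both-alive 32 7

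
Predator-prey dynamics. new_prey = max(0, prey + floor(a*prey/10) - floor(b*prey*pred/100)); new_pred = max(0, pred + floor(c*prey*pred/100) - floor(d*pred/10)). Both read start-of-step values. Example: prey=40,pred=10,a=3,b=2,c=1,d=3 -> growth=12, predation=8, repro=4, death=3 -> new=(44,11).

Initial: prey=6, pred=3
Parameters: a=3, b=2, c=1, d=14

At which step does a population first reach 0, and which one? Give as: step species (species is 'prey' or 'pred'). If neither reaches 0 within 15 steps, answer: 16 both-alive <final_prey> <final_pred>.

Answer: 1 pred

Derivation:
Step 1: prey: 6+1-0=7; pred: 3+0-4=0
First extinction: pred at step 1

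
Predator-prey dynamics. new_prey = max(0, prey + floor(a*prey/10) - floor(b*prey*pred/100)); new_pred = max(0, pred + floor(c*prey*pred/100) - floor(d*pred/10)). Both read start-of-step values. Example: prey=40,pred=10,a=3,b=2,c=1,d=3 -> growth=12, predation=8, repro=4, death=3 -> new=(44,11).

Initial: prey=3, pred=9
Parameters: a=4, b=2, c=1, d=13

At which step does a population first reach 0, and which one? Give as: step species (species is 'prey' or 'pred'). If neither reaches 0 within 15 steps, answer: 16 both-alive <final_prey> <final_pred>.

Answer: 1 pred

Derivation:
Step 1: prey: 3+1-0=4; pred: 9+0-11=0
First extinction: pred at step 1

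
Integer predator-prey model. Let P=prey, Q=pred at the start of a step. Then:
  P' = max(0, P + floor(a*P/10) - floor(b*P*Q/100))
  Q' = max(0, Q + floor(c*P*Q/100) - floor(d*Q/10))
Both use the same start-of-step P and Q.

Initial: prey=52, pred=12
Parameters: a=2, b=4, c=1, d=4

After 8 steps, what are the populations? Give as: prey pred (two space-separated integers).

Step 1: prey: 52+10-24=38; pred: 12+6-4=14
Step 2: prey: 38+7-21=24; pred: 14+5-5=14
Step 3: prey: 24+4-13=15; pred: 14+3-5=12
Step 4: prey: 15+3-7=11; pred: 12+1-4=9
Step 5: prey: 11+2-3=10; pred: 9+0-3=6
Step 6: prey: 10+2-2=10; pred: 6+0-2=4
Step 7: prey: 10+2-1=11; pred: 4+0-1=3
Step 8: prey: 11+2-1=12; pred: 3+0-1=2

Answer: 12 2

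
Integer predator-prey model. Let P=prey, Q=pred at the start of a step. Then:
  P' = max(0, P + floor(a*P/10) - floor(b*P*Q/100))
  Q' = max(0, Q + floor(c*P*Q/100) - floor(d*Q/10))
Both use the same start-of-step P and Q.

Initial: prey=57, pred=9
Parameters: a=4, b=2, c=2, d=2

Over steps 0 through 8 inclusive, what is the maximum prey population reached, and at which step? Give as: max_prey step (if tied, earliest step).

Step 1: prey: 57+22-10=69; pred: 9+10-1=18
Step 2: prey: 69+27-24=72; pred: 18+24-3=39
Step 3: prey: 72+28-56=44; pred: 39+56-7=88
Step 4: prey: 44+17-77=0; pred: 88+77-17=148
Step 5: prey: 0+0-0=0; pred: 148+0-29=119
Step 6: prey: 0+0-0=0; pred: 119+0-23=96
Step 7: prey: 0+0-0=0; pred: 96+0-19=77
Step 8: prey: 0+0-0=0; pred: 77+0-15=62
Max prey = 72 at step 2

Answer: 72 2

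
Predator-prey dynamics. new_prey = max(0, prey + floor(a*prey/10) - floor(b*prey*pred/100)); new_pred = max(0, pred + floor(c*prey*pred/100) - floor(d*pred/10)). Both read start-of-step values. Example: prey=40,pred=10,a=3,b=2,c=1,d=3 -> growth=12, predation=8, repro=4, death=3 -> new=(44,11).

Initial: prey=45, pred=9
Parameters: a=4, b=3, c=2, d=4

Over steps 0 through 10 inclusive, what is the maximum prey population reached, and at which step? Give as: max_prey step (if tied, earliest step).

Answer: 51 1

Derivation:
Step 1: prey: 45+18-12=51; pred: 9+8-3=14
Step 2: prey: 51+20-21=50; pred: 14+14-5=23
Step 3: prey: 50+20-34=36; pred: 23+23-9=37
Step 4: prey: 36+14-39=11; pred: 37+26-14=49
Step 5: prey: 11+4-16=0; pred: 49+10-19=40
Step 6: prey: 0+0-0=0; pred: 40+0-16=24
Step 7: prey: 0+0-0=0; pred: 24+0-9=15
Step 8: prey: 0+0-0=0; pred: 15+0-6=9
Step 9: prey: 0+0-0=0; pred: 9+0-3=6
Step 10: prey: 0+0-0=0; pred: 6+0-2=4
Max prey = 51 at step 1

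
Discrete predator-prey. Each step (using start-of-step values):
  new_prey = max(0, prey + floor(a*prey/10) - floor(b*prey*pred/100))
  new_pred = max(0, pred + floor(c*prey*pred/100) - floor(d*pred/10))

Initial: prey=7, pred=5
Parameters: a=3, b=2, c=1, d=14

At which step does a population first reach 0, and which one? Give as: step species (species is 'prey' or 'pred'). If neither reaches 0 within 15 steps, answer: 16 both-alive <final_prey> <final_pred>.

Answer: 1 pred

Derivation:
Step 1: prey: 7+2-0=9; pred: 5+0-7=0
First extinction: pred at step 1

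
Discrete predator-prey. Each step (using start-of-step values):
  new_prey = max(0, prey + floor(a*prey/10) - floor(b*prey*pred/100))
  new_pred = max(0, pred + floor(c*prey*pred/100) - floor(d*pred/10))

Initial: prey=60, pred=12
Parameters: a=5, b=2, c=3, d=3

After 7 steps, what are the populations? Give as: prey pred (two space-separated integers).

Answer: 0 61

Derivation:
Step 1: prey: 60+30-14=76; pred: 12+21-3=30
Step 2: prey: 76+38-45=69; pred: 30+68-9=89
Step 3: prey: 69+34-122=0; pred: 89+184-26=247
Step 4: prey: 0+0-0=0; pred: 247+0-74=173
Step 5: prey: 0+0-0=0; pred: 173+0-51=122
Step 6: prey: 0+0-0=0; pred: 122+0-36=86
Step 7: prey: 0+0-0=0; pred: 86+0-25=61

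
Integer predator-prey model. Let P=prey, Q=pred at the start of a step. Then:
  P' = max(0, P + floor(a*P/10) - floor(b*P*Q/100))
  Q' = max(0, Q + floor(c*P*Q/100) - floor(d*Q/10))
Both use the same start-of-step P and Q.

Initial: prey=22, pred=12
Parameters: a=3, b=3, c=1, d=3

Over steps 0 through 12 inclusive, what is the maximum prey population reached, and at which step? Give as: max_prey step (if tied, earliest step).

Step 1: prey: 22+6-7=21; pred: 12+2-3=11
Step 2: prey: 21+6-6=21; pred: 11+2-3=10
Step 3: prey: 21+6-6=21; pred: 10+2-3=9
Step 4: prey: 21+6-5=22; pred: 9+1-2=8
Step 5: prey: 22+6-5=23; pred: 8+1-2=7
Step 6: prey: 23+6-4=25; pred: 7+1-2=6
Step 7: prey: 25+7-4=28; pred: 6+1-1=6
Step 8: prey: 28+8-5=31; pred: 6+1-1=6
Step 9: prey: 31+9-5=35; pred: 6+1-1=6
Step 10: prey: 35+10-6=39; pred: 6+2-1=7
Step 11: prey: 39+11-8=42; pred: 7+2-2=7
Step 12: prey: 42+12-8=46; pred: 7+2-2=7
Max prey = 46 at step 12

Answer: 46 12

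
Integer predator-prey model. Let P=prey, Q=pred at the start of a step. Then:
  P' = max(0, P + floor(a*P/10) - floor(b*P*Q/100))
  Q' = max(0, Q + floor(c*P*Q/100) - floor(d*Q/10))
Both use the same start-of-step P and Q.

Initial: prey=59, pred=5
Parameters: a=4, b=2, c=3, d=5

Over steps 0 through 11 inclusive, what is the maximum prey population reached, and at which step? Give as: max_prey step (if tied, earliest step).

Step 1: prey: 59+23-5=77; pred: 5+8-2=11
Step 2: prey: 77+30-16=91; pred: 11+25-5=31
Step 3: prey: 91+36-56=71; pred: 31+84-15=100
Step 4: prey: 71+28-142=0; pred: 100+213-50=263
Step 5: prey: 0+0-0=0; pred: 263+0-131=132
Step 6: prey: 0+0-0=0; pred: 132+0-66=66
Step 7: prey: 0+0-0=0; pred: 66+0-33=33
Step 8: prey: 0+0-0=0; pred: 33+0-16=17
Step 9: prey: 0+0-0=0; pred: 17+0-8=9
Step 10: prey: 0+0-0=0; pred: 9+0-4=5
Step 11: prey: 0+0-0=0; pred: 5+0-2=3
Max prey = 91 at step 2

Answer: 91 2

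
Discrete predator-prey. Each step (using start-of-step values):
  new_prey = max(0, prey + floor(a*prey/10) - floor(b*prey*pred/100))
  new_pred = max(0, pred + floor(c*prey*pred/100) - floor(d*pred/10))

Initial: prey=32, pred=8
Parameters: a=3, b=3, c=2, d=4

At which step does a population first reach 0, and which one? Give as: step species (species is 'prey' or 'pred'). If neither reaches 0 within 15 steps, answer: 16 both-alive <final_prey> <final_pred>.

Answer: 16 both-alive 14 2

Derivation:
Step 1: prey: 32+9-7=34; pred: 8+5-3=10
Step 2: prey: 34+10-10=34; pred: 10+6-4=12
Step 3: prey: 34+10-12=32; pred: 12+8-4=16
Step 4: prey: 32+9-15=26; pred: 16+10-6=20
Step 5: prey: 26+7-15=18; pred: 20+10-8=22
Step 6: prey: 18+5-11=12; pred: 22+7-8=21
Step 7: prey: 12+3-7=8; pred: 21+5-8=18
Step 8: prey: 8+2-4=6; pred: 18+2-7=13
Step 9: prey: 6+1-2=5; pred: 13+1-5=9
Step 10: prey: 5+1-1=5; pred: 9+0-3=6
Step 11: prey: 5+1-0=6; pred: 6+0-2=4
Step 12: prey: 6+1-0=7; pred: 4+0-1=3
Step 13: prey: 7+2-0=9; pred: 3+0-1=2
Step 14: prey: 9+2-0=11; pred: 2+0-0=2
Step 15: prey: 11+3-0=14; pred: 2+0-0=2
No extinction within 15 steps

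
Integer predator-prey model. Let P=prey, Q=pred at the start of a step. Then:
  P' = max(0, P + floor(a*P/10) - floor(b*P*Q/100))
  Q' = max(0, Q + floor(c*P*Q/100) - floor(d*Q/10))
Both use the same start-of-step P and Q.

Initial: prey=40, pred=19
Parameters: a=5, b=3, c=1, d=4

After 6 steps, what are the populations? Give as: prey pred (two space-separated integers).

Answer: 34 15

Derivation:
Step 1: prey: 40+20-22=38; pred: 19+7-7=19
Step 2: prey: 38+19-21=36; pred: 19+7-7=19
Step 3: prey: 36+18-20=34; pred: 19+6-7=18
Step 4: prey: 34+17-18=33; pred: 18+6-7=17
Step 5: prey: 33+16-16=33; pred: 17+5-6=16
Step 6: prey: 33+16-15=34; pred: 16+5-6=15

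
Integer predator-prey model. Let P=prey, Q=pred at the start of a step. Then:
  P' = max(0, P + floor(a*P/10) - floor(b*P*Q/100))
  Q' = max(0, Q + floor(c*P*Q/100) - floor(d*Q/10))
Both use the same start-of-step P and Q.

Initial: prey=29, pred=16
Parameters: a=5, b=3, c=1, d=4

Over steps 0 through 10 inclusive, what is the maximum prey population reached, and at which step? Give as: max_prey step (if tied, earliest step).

Step 1: prey: 29+14-13=30; pred: 16+4-6=14
Step 2: prey: 30+15-12=33; pred: 14+4-5=13
Step 3: prey: 33+16-12=37; pred: 13+4-5=12
Step 4: prey: 37+18-13=42; pred: 12+4-4=12
Step 5: prey: 42+21-15=48; pred: 12+5-4=13
Step 6: prey: 48+24-18=54; pred: 13+6-5=14
Step 7: prey: 54+27-22=59; pred: 14+7-5=16
Step 8: prey: 59+29-28=60; pred: 16+9-6=19
Step 9: prey: 60+30-34=56; pred: 19+11-7=23
Step 10: prey: 56+28-38=46; pred: 23+12-9=26
Max prey = 60 at step 8

Answer: 60 8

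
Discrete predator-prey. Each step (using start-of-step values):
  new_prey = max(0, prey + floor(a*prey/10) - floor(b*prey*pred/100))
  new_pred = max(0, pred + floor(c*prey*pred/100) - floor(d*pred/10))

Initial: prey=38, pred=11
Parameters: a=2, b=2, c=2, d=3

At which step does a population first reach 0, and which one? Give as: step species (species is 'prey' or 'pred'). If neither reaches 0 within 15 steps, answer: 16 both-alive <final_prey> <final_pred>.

Answer: 16 both-alive 2 3

Derivation:
Step 1: prey: 38+7-8=37; pred: 11+8-3=16
Step 2: prey: 37+7-11=33; pred: 16+11-4=23
Step 3: prey: 33+6-15=24; pred: 23+15-6=32
Step 4: prey: 24+4-15=13; pred: 32+15-9=38
Step 5: prey: 13+2-9=6; pred: 38+9-11=36
Step 6: prey: 6+1-4=3; pred: 36+4-10=30
Step 7: prey: 3+0-1=2; pred: 30+1-9=22
Step 8: prey: 2+0-0=2; pred: 22+0-6=16
Step 9: prey: 2+0-0=2; pred: 16+0-4=12
Step 10: prey: 2+0-0=2; pred: 12+0-3=9
Step 11: prey: 2+0-0=2; pred: 9+0-2=7
Step 12: prey: 2+0-0=2; pred: 7+0-2=5
Step 13: prey: 2+0-0=2; pred: 5+0-1=4
Step 14: prey: 2+0-0=2; pred: 4+0-1=3
Step 15: prey: 2+0-0=2; pred: 3+0-0=3
No extinction within 15 steps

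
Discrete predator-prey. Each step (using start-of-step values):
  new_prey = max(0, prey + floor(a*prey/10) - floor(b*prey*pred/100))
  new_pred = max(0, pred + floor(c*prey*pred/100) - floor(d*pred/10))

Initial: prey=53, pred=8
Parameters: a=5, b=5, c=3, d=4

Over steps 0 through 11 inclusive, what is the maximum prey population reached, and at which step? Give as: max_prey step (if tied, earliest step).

Step 1: prey: 53+26-21=58; pred: 8+12-3=17
Step 2: prey: 58+29-49=38; pred: 17+29-6=40
Step 3: prey: 38+19-76=0; pred: 40+45-16=69
Step 4: prey: 0+0-0=0; pred: 69+0-27=42
Step 5: prey: 0+0-0=0; pred: 42+0-16=26
Step 6: prey: 0+0-0=0; pred: 26+0-10=16
Step 7: prey: 0+0-0=0; pred: 16+0-6=10
Step 8: prey: 0+0-0=0; pred: 10+0-4=6
Step 9: prey: 0+0-0=0; pred: 6+0-2=4
Step 10: prey: 0+0-0=0; pred: 4+0-1=3
Step 11: prey: 0+0-0=0; pred: 3+0-1=2
Max prey = 58 at step 1

Answer: 58 1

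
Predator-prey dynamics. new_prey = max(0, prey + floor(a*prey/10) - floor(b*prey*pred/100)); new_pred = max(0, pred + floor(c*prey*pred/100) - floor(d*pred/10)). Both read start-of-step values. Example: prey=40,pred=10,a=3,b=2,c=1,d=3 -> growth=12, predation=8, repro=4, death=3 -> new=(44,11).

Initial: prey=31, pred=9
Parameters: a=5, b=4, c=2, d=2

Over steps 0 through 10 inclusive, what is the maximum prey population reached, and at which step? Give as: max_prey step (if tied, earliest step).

Answer: 35 1

Derivation:
Step 1: prey: 31+15-11=35; pred: 9+5-1=13
Step 2: prey: 35+17-18=34; pred: 13+9-2=20
Step 3: prey: 34+17-27=24; pred: 20+13-4=29
Step 4: prey: 24+12-27=9; pred: 29+13-5=37
Step 5: prey: 9+4-13=0; pred: 37+6-7=36
Step 6: prey: 0+0-0=0; pred: 36+0-7=29
Step 7: prey: 0+0-0=0; pred: 29+0-5=24
Step 8: prey: 0+0-0=0; pred: 24+0-4=20
Step 9: prey: 0+0-0=0; pred: 20+0-4=16
Step 10: prey: 0+0-0=0; pred: 16+0-3=13
Max prey = 35 at step 1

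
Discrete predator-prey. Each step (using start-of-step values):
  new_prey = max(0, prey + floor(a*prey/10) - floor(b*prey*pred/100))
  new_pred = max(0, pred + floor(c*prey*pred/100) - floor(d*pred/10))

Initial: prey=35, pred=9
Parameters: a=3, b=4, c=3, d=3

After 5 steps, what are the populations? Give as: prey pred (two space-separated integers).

Answer: 0 22

Derivation:
Step 1: prey: 35+10-12=33; pred: 9+9-2=16
Step 2: prey: 33+9-21=21; pred: 16+15-4=27
Step 3: prey: 21+6-22=5; pred: 27+17-8=36
Step 4: prey: 5+1-7=0; pred: 36+5-10=31
Step 5: prey: 0+0-0=0; pred: 31+0-9=22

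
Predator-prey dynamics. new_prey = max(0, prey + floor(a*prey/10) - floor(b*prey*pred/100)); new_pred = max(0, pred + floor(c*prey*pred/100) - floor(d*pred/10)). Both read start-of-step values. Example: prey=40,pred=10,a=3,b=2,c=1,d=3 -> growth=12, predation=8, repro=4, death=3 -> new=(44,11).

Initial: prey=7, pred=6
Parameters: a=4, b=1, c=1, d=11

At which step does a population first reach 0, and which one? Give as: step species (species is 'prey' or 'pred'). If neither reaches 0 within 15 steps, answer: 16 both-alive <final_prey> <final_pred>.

Answer: 1 pred

Derivation:
Step 1: prey: 7+2-0=9; pred: 6+0-6=0
First extinction: pred at step 1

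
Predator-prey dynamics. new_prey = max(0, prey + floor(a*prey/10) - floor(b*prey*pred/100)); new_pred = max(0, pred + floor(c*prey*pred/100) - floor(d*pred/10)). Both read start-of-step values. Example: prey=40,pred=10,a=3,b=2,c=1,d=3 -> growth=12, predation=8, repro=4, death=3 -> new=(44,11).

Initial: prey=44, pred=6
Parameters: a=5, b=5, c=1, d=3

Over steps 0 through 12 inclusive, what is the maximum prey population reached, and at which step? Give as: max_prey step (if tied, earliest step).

Answer: 67 3

Derivation:
Step 1: prey: 44+22-13=53; pred: 6+2-1=7
Step 2: prey: 53+26-18=61; pred: 7+3-2=8
Step 3: prey: 61+30-24=67; pred: 8+4-2=10
Step 4: prey: 67+33-33=67; pred: 10+6-3=13
Step 5: prey: 67+33-43=57; pred: 13+8-3=18
Step 6: prey: 57+28-51=34; pred: 18+10-5=23
Step 7: prey: 34+17-39=12; pred: 23+7-6=24
Step 8: prey: 12+6-14=4; pred: 24+2-7=19
Step 9: prey: 4+2-3=3; pred: 19+0-5=14
Step 10: prey: 3+1-2=2; pred: 14+0-4=10
Step 11: prey: 2+1-1=2; pred: 10+0-3=7
Step 12: prey: 2+1-0=3; pred: 7+0-2=5
Max prey = 67 at step 3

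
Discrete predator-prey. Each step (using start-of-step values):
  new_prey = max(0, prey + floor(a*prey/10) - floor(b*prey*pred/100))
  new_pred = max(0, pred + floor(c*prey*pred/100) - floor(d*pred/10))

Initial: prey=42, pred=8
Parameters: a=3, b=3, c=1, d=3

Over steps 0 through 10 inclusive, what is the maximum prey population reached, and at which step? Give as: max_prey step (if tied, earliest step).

Answer: 46 2

Derivation:
Step 1: prey: 42+12-10=44; pred: 8+3-2=9
Step 2: prey: 44+13-11=46; pred: 9+3-2=10
Step 3: prey: 46+13-13=46; pred: 10+4-3=11
Step 4: prey: 46+13-15=44; pred: 11+5-3=13
Step 5: prey: 44+13-17=40; pred: 13+5-3=15
Step 6: prey: 40+12-18=34; pred: 15+6-4=17
Step 7: prey: 34+10-17=27; pred: 17+5-5=17
Step 8: prey: 27+8-13=22; pred: 17+4-5=16
Step 9: prey: 22+6-10=18; pred: 16+3-4=15
Step 10: prey: 18+5-8=15; pred: 15+2-4=13
Max prey = 46 at step 2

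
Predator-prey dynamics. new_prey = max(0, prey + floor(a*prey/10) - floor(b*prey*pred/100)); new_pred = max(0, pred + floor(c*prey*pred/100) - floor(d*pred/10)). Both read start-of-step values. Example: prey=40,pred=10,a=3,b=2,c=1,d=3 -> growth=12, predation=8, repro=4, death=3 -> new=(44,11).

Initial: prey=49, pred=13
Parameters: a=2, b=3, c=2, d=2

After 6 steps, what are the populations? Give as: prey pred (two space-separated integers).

Answer: 0 24

Derivation:
Step 1: prey: 49+9-19=39; pred: 13+12-2=23
Step 2: prey: 39+7-26=20; pred: 23+17-4=36
Step 3: prey: 20+4-21=3; pred: 36+14-7=43
Step 4: prey: 3+0-3=0; pred: 43+2-8=37
Step 5: prey: 0+0-0=0; pred: 37+0-7=30
Step 6: prey: 0+0-0=0; pred: 30+0-6=24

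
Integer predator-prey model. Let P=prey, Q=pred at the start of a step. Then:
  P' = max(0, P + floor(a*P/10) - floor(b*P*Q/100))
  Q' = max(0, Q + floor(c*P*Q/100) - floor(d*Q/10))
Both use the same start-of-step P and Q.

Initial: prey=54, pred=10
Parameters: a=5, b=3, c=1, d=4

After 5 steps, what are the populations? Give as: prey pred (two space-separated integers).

Step 1: prey: 54+27-16=65; pred: 10+5-4=11
Step 2: prey: 65+32-21=76; pred: 11+7-4=14
Step 3: prey: 76+38-31=83; pred: 14+10-5=19
Step 4: prey: 83+41-47=77; pred: 19+15-7=27
Step 5: prey: 77+38-62=53; pred: 27+20-10=37

Answer: 53 37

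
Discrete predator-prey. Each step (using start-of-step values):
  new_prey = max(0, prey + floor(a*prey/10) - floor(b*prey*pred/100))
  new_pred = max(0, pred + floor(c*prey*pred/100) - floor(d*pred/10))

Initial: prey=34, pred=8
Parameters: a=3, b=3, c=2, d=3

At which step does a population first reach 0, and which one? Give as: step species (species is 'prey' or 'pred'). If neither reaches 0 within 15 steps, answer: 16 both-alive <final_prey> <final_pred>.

Answer: 16 both-alive 1 3

Derivation:
Step 1: prey: 34+10-8=36; pred: 8+5-2=11
Step 2: prey: 36+10-11=35; pred: 11+7-3=15
Step 3: prey: 35+10-15=30; pred: 15+10-4=21
Step 4: prey: 30+9-18=21; pred: 21+12-6=27
Step 5: prey: 21+6-17=10; pred: 27+11-8=30
Step 6: prey: 10+3-9=4; pred: 30+6-9=27
Step 7: prey: 4+1-3=2; pred: 27+2-8=21
Step 8: prey: 2+0-1=1; pred: 21+0-6=15
Step 9: prey: 1+0-0=1; pred: 15+0-4=11
Step 10: prey: 1+0-0=1; pred: 11+0-3=8
Step 11: prey: 1+0-0=1; pred: 8+0-2=6
Step 12: prey: 1+0-0=1; pred: 6+0-1=5
Step 13: prey: 1+0-0=1; pred: 5+0-1=4
Step 14: prey: 1+0-0=1; pred: 4+0-1=3
Step 15: prey: 1+0-0=1; pred: 3+0-0=3
No extinction within 15 steps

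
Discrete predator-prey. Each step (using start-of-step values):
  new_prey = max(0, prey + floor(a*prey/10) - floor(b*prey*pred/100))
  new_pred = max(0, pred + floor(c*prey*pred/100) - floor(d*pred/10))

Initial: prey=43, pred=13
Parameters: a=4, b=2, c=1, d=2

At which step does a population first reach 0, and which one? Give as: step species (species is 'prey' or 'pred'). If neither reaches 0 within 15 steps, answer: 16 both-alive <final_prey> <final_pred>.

Step 1: prey: 43+17-11=49; pred: 13+5-2=16
Step 2: prey: 49+19-15=53; pred: 16+7-3=20
Step 3: prey: 53+21-21=53; pred: 20+10-4=26
Step 4: prey: 53+21-27=47; pred: 26+13-5=34
Step 5: prey: 47+18-31=34; pred: 34+15-6=43
Step 6: prey: 34+13-29=18; pred: 43+14-8=49
Step 7: prey: 18+7-17=8; pred: 49+8-9=48
Step 8: prey: 8+3-7=4; pred: 48+3-9=42
Step 9: prey: 4+1-3=2; pred: 42+1-8=35
Step 10: prey: 2+0-1=1; pred: 35+0-7=28
Step 11: prey: 1+0-0=1; pred: 28+0-5=23
Step 12: prey: 1+0-0=1; pred: 23+0-4=19
Step 13: prey: 1+0-0=1; pred: 19+0-3=16
Step 14: prey: 1+0-0=1; pred: 16+0-3=13
Step 15: prey: 1+0-0=1; pred: 13+0-2=11
No extinction within 15 steps

Answer: 16 both-alive 1 11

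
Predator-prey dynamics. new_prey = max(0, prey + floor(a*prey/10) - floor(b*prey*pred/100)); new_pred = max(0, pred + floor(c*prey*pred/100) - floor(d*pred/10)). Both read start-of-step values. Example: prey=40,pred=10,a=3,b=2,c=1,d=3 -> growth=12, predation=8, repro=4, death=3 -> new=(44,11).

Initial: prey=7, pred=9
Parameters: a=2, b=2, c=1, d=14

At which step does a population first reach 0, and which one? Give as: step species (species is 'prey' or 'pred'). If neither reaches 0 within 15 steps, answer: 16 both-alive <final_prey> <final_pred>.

Step 1: prey: 7+1-1=7; pred: 9+0-12=0
First extinction: pred at step 1

Answer: 1 pred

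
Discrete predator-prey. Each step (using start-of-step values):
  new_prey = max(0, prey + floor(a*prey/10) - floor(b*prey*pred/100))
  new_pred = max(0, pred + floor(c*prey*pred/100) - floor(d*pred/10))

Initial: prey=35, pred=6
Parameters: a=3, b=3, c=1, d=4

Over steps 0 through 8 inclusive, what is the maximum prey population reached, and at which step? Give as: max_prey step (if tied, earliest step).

Answer: 69 7

Derivation:
Step 1: prey: 35+10-6=39; pred: 6+2-2=6
Step 2: prey: 39+11-7=43; pred: 6+2-2=6
Step 3: prey: 43+12-7=48; pred: 6+2-2=6
Step 4: prey: 48+14-8=54; pred: 6+2-2=6
Step 5: prey: 54+16-9=61; pred: 6+3-2=7
Step 6: prey: 61+18-12=67; pred: 7+4-2=9
Step 7: prey: 67+20-18=69; pred: 9+6-3=12
Step 8: prey: 69+20-24=65; pred: 12+8-4=16
Max prey = 69 at step 7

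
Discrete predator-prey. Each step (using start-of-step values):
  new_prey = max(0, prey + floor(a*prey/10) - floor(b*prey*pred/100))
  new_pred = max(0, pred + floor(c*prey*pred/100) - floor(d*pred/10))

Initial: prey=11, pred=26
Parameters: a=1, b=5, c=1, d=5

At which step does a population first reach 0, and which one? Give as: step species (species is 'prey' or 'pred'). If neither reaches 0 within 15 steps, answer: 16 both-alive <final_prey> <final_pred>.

Answer: 1 prey

Derivation:
Step 1: prey: 11+1-14=0; pred: 26+2-13=15
First extinction: prey at step 1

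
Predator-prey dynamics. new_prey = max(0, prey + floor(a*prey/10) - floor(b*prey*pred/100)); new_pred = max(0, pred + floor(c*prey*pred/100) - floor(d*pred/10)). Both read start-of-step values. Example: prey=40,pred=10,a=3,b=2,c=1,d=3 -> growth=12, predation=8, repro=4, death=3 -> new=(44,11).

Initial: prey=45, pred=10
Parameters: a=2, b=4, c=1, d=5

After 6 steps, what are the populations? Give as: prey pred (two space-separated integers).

Answer: 30 2

Derivation:
Step 1: prey: 45+9-18=36; pred: 10+4-5=9
Step 2: prey: 36+7-12=31; pred: 9+3-4=8
Step 3: prey: 31+6-9=28; pred: 8+2-4=6
Step 4: prey: 28+5-6=27; pred: 6+1-3=4
Step 5: prey: 27+5-4=28; pred: 4+1-2=3
Step 6: prey: 28+5-3=30; pred: 3+0-1=2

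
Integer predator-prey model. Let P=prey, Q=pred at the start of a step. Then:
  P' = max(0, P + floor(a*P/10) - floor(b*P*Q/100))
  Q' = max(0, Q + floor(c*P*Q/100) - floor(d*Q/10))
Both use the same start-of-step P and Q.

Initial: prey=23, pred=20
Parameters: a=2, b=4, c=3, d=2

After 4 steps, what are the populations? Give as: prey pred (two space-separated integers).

Answer: 0 20

Derivation:
Step 1: prey: 23+4-18=9; pred: 20+13-4=29
Step 2: prey: 9+1-10=0; pred: 29+7-5=31
Step 3: prey: 0+0-0=0; pred: 31+0-6=25
Step 4: prey: 0+0-0=0; pred: 25+0-5=20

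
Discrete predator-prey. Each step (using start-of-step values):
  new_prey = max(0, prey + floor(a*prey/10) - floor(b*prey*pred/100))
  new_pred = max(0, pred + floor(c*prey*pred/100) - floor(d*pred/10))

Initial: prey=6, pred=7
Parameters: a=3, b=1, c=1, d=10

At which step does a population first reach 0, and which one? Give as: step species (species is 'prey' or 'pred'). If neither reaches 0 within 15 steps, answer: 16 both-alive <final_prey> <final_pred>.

Answer: 1 pred

Derivation:
Step 1: prey: 6+1-0=7; pred: 7+0-7=0
First extinction: pred at step 1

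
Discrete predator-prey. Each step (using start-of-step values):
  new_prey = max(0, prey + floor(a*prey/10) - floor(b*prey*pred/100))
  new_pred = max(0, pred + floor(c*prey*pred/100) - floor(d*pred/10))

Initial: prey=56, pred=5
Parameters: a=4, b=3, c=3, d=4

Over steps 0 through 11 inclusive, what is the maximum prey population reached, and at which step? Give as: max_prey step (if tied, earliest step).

Step 1: prey: 56+22-8=70; pred: 5+8-2=11
Step 2: prey: 70+28-23=75; pred: 11+23-4=30
Step 3: prey: 75+30-67=38; pred: 30+67-12=85
Step 4: prey: 38+15-96=0; pred: 85+96-34=147
Step 5: prey: 0+0-0=0; pred: 147+0-58=89
Step 6: prey: 0+0-0=0; pred: 89+0-35=54
Step 7: prey: 0+0-0=0; pred: 54+0-21=33
Step 8: prey: 0+0-0=0; pred: 33+0-13=20
Step 9: prey: 0+0-0=0; pred: 20+0-8=12
Step 10: prey: 0+0-0=0; pred: 12+0-4=8
Step 11: prey: 0+0-0=0; pred: 8+0-3=5
Max prey = 75 at step 2

Answer: 75 2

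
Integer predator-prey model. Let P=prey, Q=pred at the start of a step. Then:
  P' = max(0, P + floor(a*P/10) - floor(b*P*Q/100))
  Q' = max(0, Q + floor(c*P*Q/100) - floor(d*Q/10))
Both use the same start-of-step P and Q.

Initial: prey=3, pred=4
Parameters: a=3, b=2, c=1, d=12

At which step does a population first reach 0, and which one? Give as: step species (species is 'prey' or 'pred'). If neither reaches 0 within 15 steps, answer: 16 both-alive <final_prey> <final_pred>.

Step 1: prey: 3+0-0=3; pred: 4+0-4=0
First extinction: pred at step 1

Answer: 1 pred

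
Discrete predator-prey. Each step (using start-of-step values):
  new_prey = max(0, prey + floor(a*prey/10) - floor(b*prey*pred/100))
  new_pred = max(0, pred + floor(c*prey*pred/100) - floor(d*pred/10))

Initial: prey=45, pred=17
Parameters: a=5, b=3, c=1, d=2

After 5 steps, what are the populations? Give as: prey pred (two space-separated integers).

Answer: 9 32

Derivation:
Step 1: prey: 45+22-22=45; pred: 17+7-3=21
Step 2: prey: 45+22-28=39; pred: 21+9-4=26
Step 3: prey: 39+19-30=28; pred: 26+10-5=31
Step 4: prey: 28+14-26=16; pred: 31+8-6=33
Step 5: prey: 16+8-15=9; pred: 33+5-6=32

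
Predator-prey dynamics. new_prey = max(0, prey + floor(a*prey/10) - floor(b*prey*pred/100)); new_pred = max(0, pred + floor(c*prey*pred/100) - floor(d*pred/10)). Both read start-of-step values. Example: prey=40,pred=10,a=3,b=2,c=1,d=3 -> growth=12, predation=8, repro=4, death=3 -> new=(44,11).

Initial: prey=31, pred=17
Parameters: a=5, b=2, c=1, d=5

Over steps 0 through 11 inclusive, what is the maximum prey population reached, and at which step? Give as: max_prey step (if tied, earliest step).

Step 1: prey: 31+15-10=36; pred: 17+5-8=14
Step 2: prey: 36+18-10=44; pred: 14+5-7=12
Step 3: prey: 44+22-10=56; pred: 12+5-6=11
Step 4: prey: 56+28-12=72; pred: 11+6-5=12
Step 5: prey: 72+36-17=91; pred: 12+8-6=14
Step 6: prey: 91+45-25=111; pred: 14+12-7=19
Step 7: prey: 111+55-42=124; pred: 19+21-9=31
Step 8: prey: 124+62-76=110; pred: 31+38-15=54
Step 9: prey: 110+55-118=47; pred: 54+59-27=86
Step 10: prey: 47+23-80=0; pred: 86+40-43=83
Step 11: prey: 0+0-0=0; pred: 83+0-41=42
Max prey = 124 at step 7

Answer: 124 7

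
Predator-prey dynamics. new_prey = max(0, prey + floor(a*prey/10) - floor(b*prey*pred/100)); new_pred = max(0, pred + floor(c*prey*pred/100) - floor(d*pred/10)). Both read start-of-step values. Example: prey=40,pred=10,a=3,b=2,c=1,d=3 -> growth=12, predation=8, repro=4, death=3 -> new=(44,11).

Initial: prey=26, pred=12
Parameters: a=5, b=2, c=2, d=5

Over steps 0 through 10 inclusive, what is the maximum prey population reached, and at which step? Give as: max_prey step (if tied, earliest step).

Answer: 61 4

Derivation:
Step 1: prey: 26+13-6=33; pred: 12+6-6=12
Step 2: prey: 33+16-7=42; pred: 12+7-6=13
Step 3: prey: 42+21-10=53; pred: 13+10-6=17
Step 4: prey: 53+26-18=61; pred: 17+18-8=27
Step 5: prey: 61+30-32=59; pred: 27+32-13=46
Step 6: prey: 59+29-54=34; pred: 46+54-23=77
Step 7: prey: 34+17-52=0; pred: 77+52-38=91
Step 8: prey: 0+0-0=0; pred: 91+0-45=46
Step 9: prey: 0+0-0=0; pred: 46+0-23=23
Step 10: prey: 0+0-0=0; pred: 23+0-11=12
Max prey = 61 at step 4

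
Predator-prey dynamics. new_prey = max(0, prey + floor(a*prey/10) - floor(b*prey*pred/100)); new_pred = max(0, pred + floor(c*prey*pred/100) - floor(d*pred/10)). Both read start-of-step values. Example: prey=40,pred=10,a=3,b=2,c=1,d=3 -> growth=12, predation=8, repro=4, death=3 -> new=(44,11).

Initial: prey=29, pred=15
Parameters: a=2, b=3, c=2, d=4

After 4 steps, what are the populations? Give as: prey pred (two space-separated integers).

Answer: 8 13

Derivation:
Step 1: prey: 29+5-13=21; pred: 15+8-6=17
Step 2: prey: 21+4-10=15; pred: 17+7-6=18
Step 3: prey: 15+3-8=10; pred: 18+5-7=16
Step 4: prey: 10+2-4=8; pred: 16+3-6=13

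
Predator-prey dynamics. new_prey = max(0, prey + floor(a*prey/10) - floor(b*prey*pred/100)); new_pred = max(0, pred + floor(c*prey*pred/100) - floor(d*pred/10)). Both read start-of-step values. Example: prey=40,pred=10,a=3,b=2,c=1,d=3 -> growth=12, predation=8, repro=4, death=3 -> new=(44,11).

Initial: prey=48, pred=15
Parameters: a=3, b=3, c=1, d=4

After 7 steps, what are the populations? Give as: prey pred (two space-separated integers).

Answer: 22 7

Derivation:
Step 1: prey: 48+14-21=41; pred: 15+7-6=16
Step 2: prey: 41+12-19=34; pred: 16+6-6=16
Step 3: prey: 34+10-16=28; pred: 16+5-6=15
Step 4: prey: 28+8-12=24; pred: 15+4-6=13
Step 5: prey: 24+7-9=22; pred: 13+3-5=11
Step 6: prey: 22+6-7=21; pred: 11+2-4=9
Step 7: prey: 21+6-5=22; pred: 9+1-3=7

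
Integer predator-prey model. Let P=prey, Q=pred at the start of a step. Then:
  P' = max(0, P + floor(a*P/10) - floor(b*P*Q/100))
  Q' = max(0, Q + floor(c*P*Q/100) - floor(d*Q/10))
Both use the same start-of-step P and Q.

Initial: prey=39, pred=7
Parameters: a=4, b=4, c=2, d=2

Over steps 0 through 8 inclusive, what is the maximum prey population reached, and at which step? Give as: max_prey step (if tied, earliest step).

Answer: 44 1

Derivation:
Step 1: prey: 39+15-10=44; pred: 7+5-1=11
Step 2: prey: 44+17-19=42; pred: 11+9-2=18
Step 3: prey: 42+16-30=28; pred: 18+15-3=30
Step 4: prey: 28+11-33=6; pred: 30+16-6=40
Step 5: prey: 6+2-9=0; pred: 40+4-8=36
Step 6: prey: 0+0-0=0; pred: 36+0-7=29
Step 7: prey: 0+0-0=0; pred: 29+0-5=24
Step 8: prey: 0+0-0=0; pred: 24+0-4=20
Max prey = 44 at step 1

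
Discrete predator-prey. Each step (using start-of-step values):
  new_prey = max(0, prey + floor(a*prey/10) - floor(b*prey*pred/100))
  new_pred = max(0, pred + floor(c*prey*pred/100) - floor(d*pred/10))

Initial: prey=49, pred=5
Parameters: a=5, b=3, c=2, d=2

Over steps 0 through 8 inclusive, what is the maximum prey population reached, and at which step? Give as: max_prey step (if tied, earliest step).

Step 1: prey: 49+24-7=66; pred: 5+4-1=8
Step 2: prey: 66+33-15=84; pred: 8+10-1=17
Step 3: prey: 84+42-42=84; pred: 17+28-3=42
Step 4: prey: 84+42-105=21; pred: 42+70-8=104
Step 5: prey: 21+10-65=0; pred: 104+43-20=127
Step 6: prey: 0+0-0=0; pred: 127+0-25=102
Step 7: prey: 0+0-0=0; pred: 102+0-20=82
Step 8: prey: 0+0-0=0; pred: 82+0-16=66
Max prey = 84 at step 2

Answer: 84 2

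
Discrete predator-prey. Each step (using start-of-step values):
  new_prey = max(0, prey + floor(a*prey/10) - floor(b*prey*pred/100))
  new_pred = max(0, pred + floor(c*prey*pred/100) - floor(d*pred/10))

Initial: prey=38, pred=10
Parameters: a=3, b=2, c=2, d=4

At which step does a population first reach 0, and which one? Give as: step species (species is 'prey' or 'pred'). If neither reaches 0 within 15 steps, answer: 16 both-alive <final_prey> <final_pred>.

Answer: 16 both-alive 2 2

Derivation:
Step 1: prey: 38+11-7=42; pred: 10+7-4=13
Step 2: prey: 42+12-10=44; pred: 13+10-5=18
Step 3: prey: 44+13-15=42; pred: 18+15-7=26
Step 4: prey: 42+12-21=33; pred: 26+21-10=37
Step 5: prey: 33+9-24=18; pred: 37+24-14=47
Step 6: prey: 18+5-16=7; pred: 47+16-18=45
Step 7: prey: 7+2-6=3; pred: 45+6-18=33
Step 8: prey: 3+0-1=2; pred: 33+1-13=21
Step 9: prey: 2+0-0=2; pred: 21+0-8=13
Step 10: prey: 2+0-0=2; pred: 13+0-5=8
Step 11: prey: 2+0-0=2; pred: 8+0-3=5
Step 12: prey: 2+0-0=2; pred: 5+0-2=3
Step 13: prey: 2+0-0=2; pred: 3+0-1=2
Step 14: prey: 2+0-0=2; pred: 2+0-0=2
Steps 15-15: state stable at prey=2, pred=2 (no change)
No extinction within 15 steps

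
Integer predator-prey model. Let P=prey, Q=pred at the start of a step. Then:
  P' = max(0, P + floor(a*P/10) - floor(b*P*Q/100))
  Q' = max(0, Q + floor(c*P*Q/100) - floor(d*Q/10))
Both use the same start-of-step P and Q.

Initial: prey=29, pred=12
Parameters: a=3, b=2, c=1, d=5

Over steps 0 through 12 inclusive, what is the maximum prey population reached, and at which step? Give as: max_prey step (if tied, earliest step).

Step 1: prey: 29+8-6=31; pred: 12+3-6=9
Step 2: prey: 31+9-5=35; pred: 9+2-4=7
Step 3: prey: 35+10-4=41; pred: 7+2-3=6
Step 4: prey: 41+12-4=49; pred: 6+2-3=5
Step 5: prey: 49+14-4=59; pred: 5+2-2=5
Step 6: prey: 59+17-5=71; pred: 5+2-2=5
Step 7: prey: 71+21-7=85; pred: 5+3-2=6
Step 8: prey: 85+25-10=100; pred: 6+5-3=8
Step 9: prey: 100+30-16=114; pred: 8+8-4=12
Step 10: prey: 114+34-27=121; pred: 12+13-6=19
Step 11: prey: 121+36-45=112; pred: 19+22-9=32
Step 12: prey: 112+33-71=74; pred: 32+35-16=51
Max prey = 121 at step 10

Answer: 121 10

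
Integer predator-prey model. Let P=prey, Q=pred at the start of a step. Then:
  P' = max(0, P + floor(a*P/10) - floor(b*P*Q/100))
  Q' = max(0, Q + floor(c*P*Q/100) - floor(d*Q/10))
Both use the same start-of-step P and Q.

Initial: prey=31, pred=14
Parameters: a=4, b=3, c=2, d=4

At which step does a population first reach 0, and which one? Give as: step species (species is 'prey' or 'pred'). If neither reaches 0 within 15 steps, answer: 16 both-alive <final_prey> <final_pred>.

Answer: 16 both-alive 34 3

Derivation:
Step 1: prey: 31+12-13=30; pred: 14+8-5=17
Step 2: prey: 30+12-15=27; pred: 17+10-6=21
Step 3: prey: 27+10-17=20; pred: 21+11-8=24
Step 4: prey: 20+8-14=14; pred: 24+9-9=24
Step 5: prey: 14+5-10=9; pred: 24+6-9=21
Step 6: prey: 9+3-5=7; pred: 21+3-8=16
Step 7: prey: 7+2-3=6; pred: 16+2-6=12
Step 8: prey: 6+2-2=6; pred: 12+1-4=9
Step 9: prey: 6+2-1=7; pred: 9+1-3=7
Step 10: prey: 7+2-1=8; pred: 7+0-2=5
Step 11: prey: 8+3-1=10; pred: 5+0-2=3
Step 12: prey: 10+4-0=14; pred: 3+0-1=2
Step 13: prey: 14+5-0=19; pred: 2+0-0=2
Step 14: prey: 19+7-1=25; pred: 2+0-0=2
Step 15: prey: 25+10-1=34; pred: 2+1-0=3
No extinction within 15 steps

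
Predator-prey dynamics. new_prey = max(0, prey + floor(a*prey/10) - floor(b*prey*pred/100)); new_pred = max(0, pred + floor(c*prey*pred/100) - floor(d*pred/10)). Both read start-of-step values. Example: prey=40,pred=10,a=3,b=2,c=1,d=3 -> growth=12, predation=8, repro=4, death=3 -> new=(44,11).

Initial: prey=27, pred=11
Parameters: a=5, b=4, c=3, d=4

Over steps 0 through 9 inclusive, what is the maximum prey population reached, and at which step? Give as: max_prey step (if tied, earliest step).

Step 1: prey: 27+13-11=29; pred: 11+8-4=15
Step 2: prey: 29+14-17=26; pred: 15+13-6=22
Step 3: prey: 26+13-22=17; pred: 22+17-8=31
Step 4: prey: 17+8-21=4; pred: 31+15-12=34
Step 5: prey: 4+2-5=1; pred: 34+4-13=25
Step 6: prey: 1+0-1=0; pred: 25+0-10=15
Step 7: prey: 0+0-0=0; pred: 15+0-6=9
Step 8: prey: 0+0-0=0; pred: 9+0-3=6
Step 9: prey: 0+0-0=0; pred: 6+0-2=4
Max prey = 29 at step 1

Answer: 29 1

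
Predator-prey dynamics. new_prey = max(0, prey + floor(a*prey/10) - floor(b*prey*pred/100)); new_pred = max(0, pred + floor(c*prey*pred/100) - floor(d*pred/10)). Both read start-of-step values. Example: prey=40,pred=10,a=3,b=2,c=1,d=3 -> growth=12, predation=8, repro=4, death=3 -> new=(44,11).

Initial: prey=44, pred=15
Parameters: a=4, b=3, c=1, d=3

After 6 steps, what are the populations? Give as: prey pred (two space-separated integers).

Step 1: prey: 44+17-19=42; pred: 15+6-4=17
Step 2: prey: 42+16-21=37; pred: 17+7-5=19
Step 3: prey: 37+14-21=30; pred: 19+7-5=21
Step 4: prey: 30+12-18=24; pred: 21+6-6=21
Step 5: prey: 24+9-15=18; pred: 21+5-6=20
Step 6: prey: 18+7-10=15; pred: 20+3-6=17

Answer: 15 17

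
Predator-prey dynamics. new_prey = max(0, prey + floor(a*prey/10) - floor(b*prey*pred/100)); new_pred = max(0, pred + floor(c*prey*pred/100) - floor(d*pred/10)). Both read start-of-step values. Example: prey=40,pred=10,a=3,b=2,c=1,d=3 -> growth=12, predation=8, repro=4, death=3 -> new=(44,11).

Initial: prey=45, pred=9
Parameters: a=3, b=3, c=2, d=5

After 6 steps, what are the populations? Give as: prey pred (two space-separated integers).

Answer: 5 16

Derivation:
Step 1: prey: 45+13-12=46; pred: 9+8-4=13
Step 2: prey: 46+13-17=42; pred: 13+11-6=18
Step 3: prey: 42+12-22=32; pred: 18+15-9=24
Step 4: prey: 32+9-23=18; pred: 24+15-12=27
Step 5: prey: 18+5-14=9; pred: 27+9-13=23
Step 6: prey: 9+2-6=5; pred: 23+4-11=16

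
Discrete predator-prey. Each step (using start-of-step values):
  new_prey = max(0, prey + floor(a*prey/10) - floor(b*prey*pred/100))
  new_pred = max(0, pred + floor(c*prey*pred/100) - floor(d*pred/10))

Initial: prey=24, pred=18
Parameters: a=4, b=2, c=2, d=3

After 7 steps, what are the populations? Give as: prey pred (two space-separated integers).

Step 1: prey: 24+9-8=25; pred: 18+8-5=21
Step 2: prey: 25+10-10=25; pred: 21+10-6=25
Step 3: prey: 25+10-12=23; pred: 25+12-7=30
Step 4: prey: 23+9-13=19; pred: 30+13-9=34
Step 5: prey: 19+7-12=14; pred: 34+12-10=36
Step 6: prey: 14+5-10=9; pred: 36+10-10=36
Step 7: prey: 9+3-6=6; pred: 36+6-10=32

Answer: 6 32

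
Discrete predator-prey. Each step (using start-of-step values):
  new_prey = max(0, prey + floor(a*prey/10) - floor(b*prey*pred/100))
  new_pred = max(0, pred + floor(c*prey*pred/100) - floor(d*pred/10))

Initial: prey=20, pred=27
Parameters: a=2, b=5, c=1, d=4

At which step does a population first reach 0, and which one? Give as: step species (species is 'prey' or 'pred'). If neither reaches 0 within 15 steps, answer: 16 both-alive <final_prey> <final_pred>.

Answer: 1 prey

Derivation:
Step 1: prey: 20+4-27=0; pred: 27+5-10=22
First extinction: prey at step 1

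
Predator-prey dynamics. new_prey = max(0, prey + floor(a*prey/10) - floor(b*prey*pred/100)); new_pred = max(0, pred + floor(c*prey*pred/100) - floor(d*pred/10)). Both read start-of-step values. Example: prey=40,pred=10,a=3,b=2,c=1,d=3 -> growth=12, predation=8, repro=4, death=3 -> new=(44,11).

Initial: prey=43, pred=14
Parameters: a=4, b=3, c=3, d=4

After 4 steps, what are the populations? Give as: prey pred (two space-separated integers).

Answer: 0 41

Derivation:
Step 1: prey: 43+17-18=42; pred: 14+18-5=27
Step 2: prey: 42+16-34=24; pred: 27+34-10=51
Step 3: prey: 24+9-36=0; pred: 51+36-20=67
Step 4: prey: 0+0-0=0; pred: 67+0-26=41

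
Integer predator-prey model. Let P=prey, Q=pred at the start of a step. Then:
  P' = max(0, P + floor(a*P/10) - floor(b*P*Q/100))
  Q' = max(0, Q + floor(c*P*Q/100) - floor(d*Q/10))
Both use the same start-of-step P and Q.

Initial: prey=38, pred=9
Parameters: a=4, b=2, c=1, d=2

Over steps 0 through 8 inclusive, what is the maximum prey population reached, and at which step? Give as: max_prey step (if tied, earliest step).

Answer: 63 4

Derivation:
Step 1: prey: 38+15-6=47; pred: 9+3-1=11
Step 2: prey: 47+18-10=55; pred: 11+5-2=14
Step 3: prey: 55+22-15=62; pred: 14+7-2=19
Step 4: prey: 62+24-23=63; pred: 19+11-3=27
Step 5: prey: 63+25-34=54; pred: 27+17-5=39
Step 6: prey: 54+21-42=33; pred: 39+21-7=53
Step 7: prey: 33+13-34=12; pred: 53+17-10=60
Step 8: prey: 12+4-14=2; pred: 60+7-12=55
Max prey = 63 at step 4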